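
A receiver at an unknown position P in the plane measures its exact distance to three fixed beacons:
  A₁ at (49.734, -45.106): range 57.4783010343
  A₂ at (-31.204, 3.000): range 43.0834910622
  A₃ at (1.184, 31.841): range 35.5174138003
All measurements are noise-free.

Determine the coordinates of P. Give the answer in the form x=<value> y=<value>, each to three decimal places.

eq1: (x − 49.734)² + (y + 45.106)² = 57.4783010343²
eq2: (x + 31.204)² + (y − 3.000)² = 43.0834910622²
eq3: (x − 1.184)² + (y − 31.841)² = 35.5174138003²
eq1−eq3, eq1−eq2 (x²,y² cancel):
  -97.100·x + 153.894·y = -1450.502448
  -161.876·x + 96.212·y = -2077.764488
det = -97.100·96.212 − 153.894·-161.876 = 15569.559944
x = (-1450.502448·96.212 − 153.894·-2077.764488) / 15569.559944 = 11.573850
y = (-97.100·-2077.764488 − -1450.502448·-161.876) / 15569.559944 = -2.122770

x=11.574 y=-2.123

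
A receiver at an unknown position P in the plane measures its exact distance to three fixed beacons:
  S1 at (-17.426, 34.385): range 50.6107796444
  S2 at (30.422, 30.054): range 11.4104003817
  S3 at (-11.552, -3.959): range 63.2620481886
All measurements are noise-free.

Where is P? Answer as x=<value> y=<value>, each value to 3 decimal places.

eq1: (x + 17.426)² + (y − 34.385)² = 50.6107796444²
eq2: (x − 30.422)² + (y − 30.054)² = 11.4104003817²
eq3: (x + 11.552)² + (y + 3.959)² = 63.2620481886²
eq1−eq2, eq1−eq3 (x²,y² cancel):
  95.696·x − 8.662·y = 2774.001078
  11.748·x − 76.688·y = -2777.507041
det = 95.696·-76.688 − -8.662·11.748 = -7236.973672
x = (2774.001078·-76.688 − -8.662·-2777.507041) / -7236.973672 = 32.719666
y = (95.696·-2777.507041 − 2774.001078·11.748) / -7236.973672 = 41.230671

x=32.720 y=41.231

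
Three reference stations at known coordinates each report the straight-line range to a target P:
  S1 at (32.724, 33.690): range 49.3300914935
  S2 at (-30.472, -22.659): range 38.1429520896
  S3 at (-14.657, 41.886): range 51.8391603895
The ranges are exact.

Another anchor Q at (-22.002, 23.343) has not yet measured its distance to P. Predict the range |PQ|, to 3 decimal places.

39.588

eq1: (x − 32.724)² + (y − 33.690)² = 49.3300914935²
eq2: (x + 30.472)² + (y + 22.659)² = 38.1429520896²
eq3: (x + 14.657)² + (y − 41.886)² = 51.8391603895²
eq2−eq1, eq2−eq3 (x²,y² cancel):
  126.392·x + 112.698·y = -214.669922
  31.630·x + 129.090·y = -705.122176
det = 126.392·129.090 − 112.698·31.630 = 12751.305540
x = (-214.669922·129.090 − 112.698·-705.122176) / 12751.305540 = 4.058731
y = (126.392·-705.122176 − -214.669922·31.630) / 12751.305540 = -6.456734
|P − Q| = √((4.058731 − -22.002)² + (-6.456734 − 23.343)²) = 39.587698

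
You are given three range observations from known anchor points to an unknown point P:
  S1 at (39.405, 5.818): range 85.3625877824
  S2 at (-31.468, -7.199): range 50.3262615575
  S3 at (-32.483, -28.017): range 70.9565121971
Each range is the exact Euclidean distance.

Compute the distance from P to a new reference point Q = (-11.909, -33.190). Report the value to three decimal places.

80.160

eq1: (x − 39.405)² + (y − 5.818)² = 85.3625877824²
eq2: (x + 31.468)² + (y + 7.199)² = 50.3262615575²
eq3: (x + 32.483)² + (y + 28.017)² = 70.9565121971²
eq2−eq1, eq2−eq3 (x²,y² cancel):
  141.746·x + 26.034·y = -4209.496267
  -2.030·x − 41.636·y = -1704.057068
det = 141.746·-41.636 − 26.034·-2.030 = -5848.887436
x = (-4209.496267·-41.636 − 26.034·-1704.057068) / -5848.887436 = -37.550733
y = (141.746·-1704.057068 − -4209.496267·-2.030) / -5848.887436 = 42.758311
|P − Q| = √((-37.550733 − -11.909)² + (42.758311 − -33.190)²) = 80.160118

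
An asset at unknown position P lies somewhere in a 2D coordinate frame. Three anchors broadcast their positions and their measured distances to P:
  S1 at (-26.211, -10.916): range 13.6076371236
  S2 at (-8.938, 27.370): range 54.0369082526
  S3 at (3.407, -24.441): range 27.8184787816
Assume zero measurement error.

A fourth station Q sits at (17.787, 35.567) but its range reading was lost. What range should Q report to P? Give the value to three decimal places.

73.330

eq1: (x + 26.211)² + (y + 10.916)² = 13.6076371236²
eq2: (x + 8.938)² + (y − 27.370)² = 54.0369082526²
eq3: (x − 3.407)² + (y + 24.441)² = 27.8184787816²
eq3−eq1, eq3−eq2 (x²,y² cancel):
  -59.236·x + 27.050·y = 785.905421
  -24.690·x + 103.622·y = -1926.085078
det = -59.236·103.622 − 27.050·-24.690 = -5470.288292
x = (785.905421·103.622 − 27.050·-1926.085078) / -5470.288292 = -24.411454
y = (-59.236·-1926.085078 − 785.905421·-24.690) / -5470.288292 = -24.404122
|P − Q| = √((-24.411454 − 17.787)² + (-24.404122 − 35.567)²) = 73.329700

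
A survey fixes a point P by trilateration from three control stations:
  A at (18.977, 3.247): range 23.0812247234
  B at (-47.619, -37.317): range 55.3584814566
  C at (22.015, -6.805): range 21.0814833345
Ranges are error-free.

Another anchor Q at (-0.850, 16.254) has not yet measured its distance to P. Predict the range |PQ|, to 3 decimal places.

eq1: (x − 18.977)² + (y − 3.247)² = 23.0812247234²
eq2: (x + 47.619)² + (y + 37.317)² = 55.3584814566²
eq3: (x − 22.015)² + (y + 6.805)² = 21.0814833345²
eq1−eq2, eq1−eq3 (x²,y² cancel):
  -133.192·x − 81.128·y = 757.639578
  6.076·x − 20.104·y = 248.612707
det = -133.192·-20.104 − -81.128·6.076 = 3170.625696
x = (757.639578·-20.104 − -81.128·248.612707) / 3170.625696 = 1.557379
y = (-133.192·248.612707 − 757.639578·6.076) / 3170.625696 = -11.895646
|P − Q| = √((1.557379 − -0.850)² + (-11.895646 − 16.254)²) = 28.252399

28.252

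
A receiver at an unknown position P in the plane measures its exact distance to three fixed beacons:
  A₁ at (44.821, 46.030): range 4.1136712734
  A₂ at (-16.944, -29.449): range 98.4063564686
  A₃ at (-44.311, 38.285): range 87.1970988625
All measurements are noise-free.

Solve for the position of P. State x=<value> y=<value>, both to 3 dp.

eq1: (x − 44.821)² + (y − 46.030)² = 4.1136712734²
eq2: (x + 16.944)² + (y + 29.449)² = 98.4063564686²
eq3: (x + 44.311)² + (y − 38.285)² = 87.1970988625²
eq2−eq3, eq2−eq1 (x²,y² cancel):
  -54.734·x + 135.468·y = 4355.340152
  123.530·x + 150.958·y = 12640.228906
det = -54.734·150.958 − 135.468·123.530 = -24996.897212
x = (4355.340152·150.958 − 135.468·12640.228906) / -24996.897212 = 42.200161
y = (-54.734·12640.228906 − 4355.340152·123.530) / -24996.897212 = 49.200725

x=42.200 y=49.201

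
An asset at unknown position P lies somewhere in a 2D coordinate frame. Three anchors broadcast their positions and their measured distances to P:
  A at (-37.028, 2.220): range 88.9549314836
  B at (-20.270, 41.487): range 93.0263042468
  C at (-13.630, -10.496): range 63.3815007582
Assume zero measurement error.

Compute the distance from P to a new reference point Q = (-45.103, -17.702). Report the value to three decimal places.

94.077

eq1: (x + 37.028)² + (y − 2.220)² = 88.9549314836²
eq2: (x + 20.270)² + (y − 41.487)² = 93.0263042468²
eq3: (x + 13.630)² + (y + 10.496)² = 63.3815007582²
eq3−eq1, eq3−eq2 (x²,y² cancel):
  -46.796·x + 25.432·y = -2815.706929
  -13.280·x + 103.966·y = -2800.577490
det = -46.796·103.966 − 25.432·-13.280 = -4527.455976
x = (-2815.706929·103.966 − 25.432·-2800.577490) / -4527.455976 = 48.926704
y = (-46.796·-2800.577490 − -2815.706929·-13.280) / -4527.455976 = -20.687829
|P − Q| = √((48.926704 − -45.103)² + (-20.687829 − -17.702)²) = 94.077099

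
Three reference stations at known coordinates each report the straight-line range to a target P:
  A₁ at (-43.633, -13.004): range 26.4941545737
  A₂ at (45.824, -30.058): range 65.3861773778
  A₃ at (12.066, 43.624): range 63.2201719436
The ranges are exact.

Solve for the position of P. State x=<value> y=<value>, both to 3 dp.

x=-17.145 y=-12.443

eq1: (x + 43.633)² + (y + 13.004)² = 26.4941545737²
eq2: (x − 45.824)² + (y + 30.058)² = 65.3861773778²
eq3: (x − 12.066)² + (y − 43.624)² = 63.2201719436²
eq3−eq1, eq3−eq2 (x²,y² cancel):
  -111.398·x − 113.256·y = 3319.150887
  67.516·x − 147.364·y = 676.118557
det = -111.398·-147.364 − -113.256·67.516 = 24062.646968
x = (3319.150887·-147.364 − -113.256·676.118557) / 24062.646968 = -17.144783
y = (-111.398·676.118557 − 3319.150887·67.516) / 24062.646968 = -12.443105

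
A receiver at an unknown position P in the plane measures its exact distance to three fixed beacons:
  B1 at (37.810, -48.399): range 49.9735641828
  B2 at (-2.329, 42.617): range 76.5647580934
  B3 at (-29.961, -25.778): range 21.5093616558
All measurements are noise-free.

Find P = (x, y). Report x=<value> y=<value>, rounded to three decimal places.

eq1: (x − 37.810)² + (y + 48.399)² = 49.9735641828²
eq2: (x + 2.329)² + (y − 42.617)² = 76.5647580934²
eq3: (x + 29.961)² + (y + 25.778)² = 21.5093616558²
eq2−eq1, eq2−eq3 (x²,y² cancel):
  80.278·x − 182.032·y = 5315.231436
  -55.264·x − 136.790·y = 5140.043418
det = 80.278·-136.790 − -182.032·-55.264 = -21041.044068
x = (5315.231436·-136.790 − -182.032·5140.043418) / -21041.044068 = -9.913095
y = (80.278·5140.043418 − 5315.231436·-55.264) / -21041.044068 = -33.571212

x=-9.913 y=-33.571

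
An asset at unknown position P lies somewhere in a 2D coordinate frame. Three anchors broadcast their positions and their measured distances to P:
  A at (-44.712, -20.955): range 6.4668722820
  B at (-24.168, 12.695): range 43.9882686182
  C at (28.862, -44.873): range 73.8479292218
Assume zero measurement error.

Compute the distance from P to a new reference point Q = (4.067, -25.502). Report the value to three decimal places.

46.921

eq1: (x + 44.712)² + (y + 20.955)² = 6.4668722820²
eq2: (x + 24.168)² + (y − 12.695)² = 43.9882686182²
eq3: (x − 28.862)² + (y + 44.873)² = 73.8479292218²
eq2−eq3, eq2−eq1 (x²,y² cancel):
  106.060·x − 115.136·y = -1417.202950
  -41.088·x − 67.300·y = 3586.167059
det = 106.060·-67.300 − -115.136·-41.088 = -11868.545968
x = (-1417.202950·-67.300 − -115.136·3586.167059) / -11868.545968 = -42.825355
y = (106.060·3586.167059 − -1417.202950·-41.088) / -11868.545968 = -27.140548
|P − Q| = √((-42.825355 − 4.067)² + (-27.140548 − -25.502)²) = 46.920974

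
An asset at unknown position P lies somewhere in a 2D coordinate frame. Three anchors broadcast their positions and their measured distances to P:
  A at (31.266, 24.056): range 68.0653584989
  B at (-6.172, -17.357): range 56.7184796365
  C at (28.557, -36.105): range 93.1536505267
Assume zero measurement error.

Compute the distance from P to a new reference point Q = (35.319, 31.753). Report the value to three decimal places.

eq1: (x − 31.266)² + (y − 24.056)² = 68.0653584989²
eq2: (x + 6.172)² + (y + 17.357)² = 56.7184796365²
eq3: (x − 28.557)² + (y + 36.105)² = 93.1536505267²
eq3−eq2, eq3−eq1 (x²,y² cancel):
  -69.458·x + 37.496·y = 3680.902433
  5.418·x + 120.322·y = 3481.890197
det = -69.458·120.322 − 37.496·5.418 = -8560.478804
x = (3680.902433·120.322 − 37.496·3481.890197) / -8560.478804 = -36.485878
y = (-69.458·3481.890197 − 3680.902433·5.418) / -8560.478804 = 30.581030
|P − Q| = √((-36.485878 − 35.319)² + (30.581030 − 31.753)²) = 71.814442

71.814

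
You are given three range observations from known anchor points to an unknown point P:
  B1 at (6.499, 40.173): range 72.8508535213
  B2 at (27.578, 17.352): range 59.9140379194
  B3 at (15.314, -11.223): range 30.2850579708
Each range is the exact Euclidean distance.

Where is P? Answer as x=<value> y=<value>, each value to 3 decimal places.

x=-7.309 y=-31.357

eq1: (x − 6.499)² + (y − 40.173)² = 72.8508535213²
eq2: (x − 27.578)² + (y − 17.352)² = 59.9140379194²
eq3: (x − 15.314)² + (y + 11.223)² = 30.2850579708²
eq2−eq1, eq2−eq3 (x²,y² cancel):
  -42.158·x + 45.642·y = -1123.085977
  -24.528·x − 57.150·y = 1971.343541
det = -42.158·-57.150 − 45.642·-24.528 = 3528.836676
x = (-1123.085977·-57.150 − 45.642·1971.343541) / 3528.836676 = -7.308839
y = (-42.158·1971.343541 − -1123.085977·-24.528) / 3528.836676 = -31.357346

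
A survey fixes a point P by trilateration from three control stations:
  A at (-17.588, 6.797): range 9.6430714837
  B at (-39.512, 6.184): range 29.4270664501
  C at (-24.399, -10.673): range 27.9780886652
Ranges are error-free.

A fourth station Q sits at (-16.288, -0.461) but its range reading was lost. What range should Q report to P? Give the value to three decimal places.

eq1: (x + 17.588)² + (y − 6.797)² = 9.6430714837²
eq2: (x + 39.512)² + (y − 6.184)² = 29.4270664501²
eq3: (x + 24.399)² + (y + 10.673)² = 27.9780886652²
eq2−eq3, eq2−eq1 (x²,y² cancel):
  30.226·x − 33.714·y = -807.037075
  43.848·x + 1.226·y = -470.939635
det = 30.226·1.226 − -33.714·43.848 = 1515.348548
x = (-807.037075·1.226 − -33.714·-470.939635) / 1515.348548 = -11.130566
y = (30.226·-470.939635 − -807.037075·43.848) / 1515.348548 = 13.958729
|P − Q| = √((-11.130566 − -16.288)² + (13.958729 − -0.461)²) = 15.314298

15.314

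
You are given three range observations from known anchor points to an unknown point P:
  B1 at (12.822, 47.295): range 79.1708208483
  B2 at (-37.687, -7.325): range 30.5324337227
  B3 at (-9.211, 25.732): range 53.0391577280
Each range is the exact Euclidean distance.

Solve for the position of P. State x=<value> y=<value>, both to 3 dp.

x=-14.385 y=-27.054

eq1: (x − 12.822)² + (y − 47.295)² = 79.1708208483²
eq2: (x + 37.687)² + (y + 7.325)² = 30.5324337227²
eq3: (x + 9.211)² + (y − 25.732)² = 53.0391577280²
eq2−eq3, eq2−eq1 (x²,y² cancel):
  56.952·x + 66.114·y = -2607.909992
  101.018·x + 109.240·y = -4408.534250
det = 56.952·109.240 − 66.114·101.018 = -457.267572
x = (-2607.909992·109.240 − 66.114·-4408.534250) / -457.267572 = -14.384895
y = (56.952·-4408.534250 − -2607.909992·101.018) / -457.267572 = -27.054201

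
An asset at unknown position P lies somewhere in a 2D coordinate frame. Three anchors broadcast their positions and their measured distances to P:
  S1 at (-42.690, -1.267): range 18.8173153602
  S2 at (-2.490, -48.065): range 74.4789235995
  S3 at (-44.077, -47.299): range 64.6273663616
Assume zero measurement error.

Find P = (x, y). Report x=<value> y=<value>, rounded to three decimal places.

eq1: (x + 42.690)² + (y + 1.267)² = 18.8173153602²
eq2: (x + 2.490)² + (y + 48.065)² = 74.4789235995²
eq3: (x + 44.077)² + (y + 47.299)² = 64.6273663616²
eq3−eq1, eq3−eq2 (x²,y² cancel):
  2.774·x + 92.064·y = 1466.669184
  83.174·x − 1.532·y = -3233.946583
det = 2.774·-1.532 − 92.064·83.174 = -7661.580904
x = (1466.669184·-1.532 − 92.064·-3233.946583) / -7661.580904 = -38.566860
y = (2.774·-3233.946583 − 1466.669184·83.174) / -7661.580904 = 17.093040

x=-38.567 y=17.093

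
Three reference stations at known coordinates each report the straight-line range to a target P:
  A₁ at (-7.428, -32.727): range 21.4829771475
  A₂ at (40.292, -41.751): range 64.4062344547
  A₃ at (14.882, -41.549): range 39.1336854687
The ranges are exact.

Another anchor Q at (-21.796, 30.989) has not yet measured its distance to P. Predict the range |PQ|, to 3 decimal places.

77.487

eq1: (x + 7.428)² + (y + 32.727)² = 21.4829771475²
eq2: (x − 40.292)² + (y + 41.751)² = 64.4062344547²
eq3: (x − 14.882)² + (y + 41.549)² = 39.1336854687²
eq1−eq3, eq1−eq2 (x²,y² cancel):
  44.620·x − 17.644·y = -248.365419
  95.440·x − 18.048·y = -1446.285178
det = 44.620·-18.048 − -17.644·95.440 = 878.641600
x = (-248.365419·-18.048 − -17.644·-1446.285178) / 878.641600 = -23.941225
y = (44.620·-1446.285178 − -248.365419·95.440) / 878.641600 = -46.468604
|P − Q| = √((-23.941225 − -21.796)² + (-46.468604 − 30.989)²) = 77.487305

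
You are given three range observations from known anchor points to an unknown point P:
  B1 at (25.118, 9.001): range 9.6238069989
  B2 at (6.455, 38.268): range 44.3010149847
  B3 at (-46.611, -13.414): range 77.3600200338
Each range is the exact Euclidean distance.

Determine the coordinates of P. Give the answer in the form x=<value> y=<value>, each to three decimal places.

x=29.500 y=0.433

eq1: (x − 25.118)² + (y − 9.001)² = 9.6238069989²
eq2: (x − 6.455)² + (y − 38.268)² = 44.3010149847²
eq3: (x + 46.611)² + (y + 13.414)² = 77.3600200338²
eq2−eq1, eq2−eq3 (x²,y² cancel):
  37.326·x − 58.534·y = 1075.787344
  -106.132·x − 103.364·y = -3175.578903
det = 37.326·-103.364 − -58.534·-106.132 = -10070.495152
x = (1075.787344·-103.364 − -58.534·-3175.578903) / -10070.495152 = 29.499743
y = (37.326·-3175.578903 − 1075.787344·-106.132) / -10070.495152 = 0.432570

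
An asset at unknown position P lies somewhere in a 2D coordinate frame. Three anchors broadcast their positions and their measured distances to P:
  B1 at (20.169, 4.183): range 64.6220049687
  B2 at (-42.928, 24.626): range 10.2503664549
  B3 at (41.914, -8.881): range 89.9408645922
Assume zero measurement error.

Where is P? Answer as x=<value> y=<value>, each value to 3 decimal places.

x=-37.508 y=33.326

eq1: (x − 20.169)² + (y − 4.183)² = 64.6220049687²
eq2: (x + 42.928)² + (y − 24.626)² = 10.2503664549²
eq3: (x − 41.914)² + (y + 8.881)² = 89.9408645922²
eq2−eq1, eq2−eq3 (x²,y² cancel):
  126.194·x − 40.886·y = -6095.900524
  169.684·x − 67.014·y = -8597.886614
det = 126.194·-67.014 − -40.886·169.684 = -1519.064692
x = (-6095.900524·-67.014 − -40.886·-8597.886614) / -1519.064692 = -37.508268
y = (126.194·-8597.886614 − -6095.900524·169.684) / -1519.064692 = 33.326375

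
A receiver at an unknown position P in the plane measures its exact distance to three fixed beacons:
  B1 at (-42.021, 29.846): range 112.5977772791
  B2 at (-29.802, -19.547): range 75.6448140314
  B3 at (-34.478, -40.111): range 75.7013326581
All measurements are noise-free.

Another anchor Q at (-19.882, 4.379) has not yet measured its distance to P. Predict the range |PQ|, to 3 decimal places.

79.161

eq1: (x + 42.021)² + (y − 29.846)² = 112.5977772791²
eq2: (x + 29.802)² + (y + 19.547)² = 75.6448140314²
eq3: (x + 34.478)² + (y + 40.111)² = 75.7013326581²
eq2−eq3, eq2−eq1 (x²,y² cancel):
  -9.352·x − 41.128·y = 1518.826516
  -24.438·x + 98.786·y = -5569.817814
det = -9.352·98.786 − -41.128·-24.438 = -1928.932736
x = (1518.826516·98.786 − -41.128·-5569.817814) / -1928.932736 = 40.974301
y = (-9.352·-5569.817814 − 1518.826516·-24.438) / -1928.932736 = -46.246309
|P − Q| = √((40.974301 − -19.882)² + (-46.246309 − 4.379)²) = 79.160667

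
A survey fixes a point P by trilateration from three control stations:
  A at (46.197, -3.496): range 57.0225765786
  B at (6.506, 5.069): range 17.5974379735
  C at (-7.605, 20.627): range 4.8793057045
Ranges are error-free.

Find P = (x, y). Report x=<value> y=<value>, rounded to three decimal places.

x=-7.480 y=15.749

eq1: (x − 46.197)² + (y + 3.496)² = 57.0225765786²
eq2: (x − 6.506)² + (y − 5.069)² = 17.5974379735²
eq3: (x + 7.605)² + (y − 20.627)² = 4.8793057045²
eq1−eq3, eq1−eq2 (x²,y² cancel):
  -107.604·x + 48.246·y = 1564.690945
  -79.382·x + 17.130·y = 863.542388
det = -107.604·17.130 − 48.246·-79.382 = 1986.607452
x = (1564.690945·17.130 − 48.246·863.542388) / 1986.607452 = -7.479741
y = (-107.604·863.542388 − 1564.690945·-79.382) / 1986.607452 = 15.749302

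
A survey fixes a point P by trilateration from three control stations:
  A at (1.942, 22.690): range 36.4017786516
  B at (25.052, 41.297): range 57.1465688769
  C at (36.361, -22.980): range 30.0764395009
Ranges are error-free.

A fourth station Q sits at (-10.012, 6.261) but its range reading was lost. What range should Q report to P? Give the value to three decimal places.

eq1: (x − 1.942)² + (y − 22.690)² = 36.4017786516²
eq2: (x − 25.052)² + (y − 41.297)² = 57.1465688769²
eq3: (x − 36.361)² + (y + 22.980)² = 30.0764395009²
eq1−eq3, eq1−eq2 (x²,y² cancel):
  68.838·x − 91.340·y = 1752.092533
  46.220·x + 37.214·y = -126.203396
det = 68.838·37.214 − -91.340·46.220 = 6783.472132
x = (1752.092533·37.214 − -91.340·-126.203396) / 6783.472132 = 7.912608
y = (68.838·-126.203396 − 1752.092533·46.220) / 6783.472132 = -13.218792
|P − Q| = √((7.912608 − -10.012)² + (-13.218792 − 6.261)²) = 26.471756

26.472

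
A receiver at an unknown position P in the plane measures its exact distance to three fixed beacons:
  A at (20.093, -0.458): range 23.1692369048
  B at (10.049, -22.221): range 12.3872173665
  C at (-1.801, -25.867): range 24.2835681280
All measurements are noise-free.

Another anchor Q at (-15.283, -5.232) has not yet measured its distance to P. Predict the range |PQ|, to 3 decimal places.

eq1: (x − 20.093)² + (y + 0.458)² = 23.1692369048²
eq2: (x − 10.049)² + (y + 22.221)² = 12.3872173665²
eq3: (x + 1.801)² + (y + 25.867)² = 24.2835681280²
eq1−eq3, eq1−eq2 (x²,y² cancel):
  -43.788·x − 50.818·y = 215.528735
  -20.088·x − 43.526·y = 574.187214
det = -43.788·-43.526 − -50.818·-20.088 = 885.084504
x = (215.528735·-43.526 − -50.818·574.187214) / 885.084504 = 22.368420
y = (-43.788·574.187214 − 215.528735·-20.088) / 885.084504 = -23.515233
|P − Q| = √((22.368420 − -15.283)² + (-23.515233 − -5.232)²) = 41.855777

41.856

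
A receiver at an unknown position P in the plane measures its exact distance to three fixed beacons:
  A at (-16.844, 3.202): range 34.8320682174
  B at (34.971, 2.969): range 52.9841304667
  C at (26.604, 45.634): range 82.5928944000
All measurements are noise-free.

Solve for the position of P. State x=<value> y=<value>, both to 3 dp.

eq1: (x + 16.844)² + (y − 3.202)² = 34.8320682174²
eq2: (x − 34.971)² + (y − 2.969)² = 52.9841304667²
eq3: (x − 26.604)² + (y − 45.634)² = 82.5928944000²
eq3−eq2, eq3−eq1 (x²,y² cancel):
  16.734·x − 85.330·y = 2455.819154
  -86.896·x − 84.864·y = 3112.051597
det = 16.734·-84.864 − -85.330·-86.896 = -8834.949856
x = (2455.819154·-84.864 − -85.330·3112.051597) / -8834.949856 = -6.467578
y = (16.734·3112.051597 − 2455.819154·-86.896) / -8834.949856 = -30.048607

x=-6.468 y=-30.049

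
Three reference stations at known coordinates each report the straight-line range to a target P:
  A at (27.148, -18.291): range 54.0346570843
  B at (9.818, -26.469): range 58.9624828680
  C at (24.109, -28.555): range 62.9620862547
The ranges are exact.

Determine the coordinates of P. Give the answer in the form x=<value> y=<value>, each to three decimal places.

x=8.659 y=32.482

eq1: (x − 27.148)² + (y + 18.291)² = 54.0346570843²
eq2: (x − 9.818)² + (y + 26.469)² = 58.9624828680²
eq3: (x − 24.109)² + (y + 28.555)² = 62.9620862547²
eq1−eq2, eq1−eq3 (x²,y² cancel):
  -34.660·x − 16.356·y = -831.403720
  -6.078·x − 20.528·y = -719.422818
det = -34.660·-20.528 − -16.356·-6.078 = 612.088712
x = (-831.403720·-20.528 − -16.356·-719.422818) / 612.088712 = 8.659163
y = (-34.660·-719.422818 − -831.403720·-6.078) / 612.088712 = 32.482094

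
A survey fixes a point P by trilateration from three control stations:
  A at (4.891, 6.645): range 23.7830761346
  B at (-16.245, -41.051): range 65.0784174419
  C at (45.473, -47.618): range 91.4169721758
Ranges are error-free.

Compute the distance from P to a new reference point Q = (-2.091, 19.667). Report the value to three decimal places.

10.320

eq1: (x − 4.891)² + (y − 6.645)² = 23.7830761346²
eq2: (x + 16.245)² + (y + 41.051)² = 65.0784174419²
eq3: (x − 45.473)² + (y + 47.618)² = 91.4169721758²
eq3−eq1, eq3−eq2 (x²,y² cancel):
  -81.164·x + 108.526·y = 3524.238344
  -123.436·x + 13.134·y = 1735.679358
det = -81.164·13.134 − 108.526·-123.436 = 12330.007360
x = (3524.238344·13.134 − 108.526·1735.679358) / 12330.007360 = -11.523026
y = (-81.164·1735.679358 − 3524.238344·-123.436) / 12330.007360 = 23.855882
|P − Q| = √((-11.523026 − -2.091)² + (23.855882 − 19.667)²) = 10.320361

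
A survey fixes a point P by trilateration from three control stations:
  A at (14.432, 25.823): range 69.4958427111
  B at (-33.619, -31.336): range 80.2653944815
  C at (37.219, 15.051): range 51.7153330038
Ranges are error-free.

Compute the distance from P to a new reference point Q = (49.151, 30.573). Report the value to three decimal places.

eq1: (x − 14.432)² + (y − 25.823)² = 69.4958427111²
eq2: (x + 33.619)² + (y + 31.336)² = 80.2653944815²
eq3: (x − 37.219)² + (y − 15.051)² = 51.7153330038²
eq2−eq1, eq2−eq3 (x²,y² cancel):
  96.102·x + 114.318·y = 375.789293
  141.676·x + 92.774·y = 3267.662389
det = 96.102·92.774 − 114.318·141.676 = -7280.350020
x = (375.789293·92.774 − 114.318·3267.662389) / -7280.350020 = 46.520999
y = (96.102·3267.662389 − 375.789293·141.676) / -7280.350020 = -35.820883
|P − Q| = √((46.520999 − 49.151)² + (-35.820883 − 30.573)²) = 66.445953

66.446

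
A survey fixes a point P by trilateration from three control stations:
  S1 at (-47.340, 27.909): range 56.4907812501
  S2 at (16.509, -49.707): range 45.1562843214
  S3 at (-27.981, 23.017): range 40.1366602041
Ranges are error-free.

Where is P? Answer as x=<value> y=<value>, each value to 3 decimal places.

eq1: (x + 47.340)² + (y − 27.909)² = 56.4907812501²
eq2: (x − 16.509)² + (y + 49.707)² = 45.1562843214²
eq3: (x + 27.981)² + (y − 23.017)² = 40.1366602041²
eq1−eq2, eq1−eq3 (x²,y² cancel):
  127.698·x − 155.232·y = 875.463402
  38.718·x − 9.784·y = -127.012357
det = 127.698·-9.784 − -155.232·38.718 = 4760.875344
x = (875.463402·-9.784 − -155.232·-127.012357) / 4760.875344 = -5.940487
y = (127.698·-127.012357 − 875.463402·38.718) / 4760.875344 = -10.526513

x=-5.940 y=-10.527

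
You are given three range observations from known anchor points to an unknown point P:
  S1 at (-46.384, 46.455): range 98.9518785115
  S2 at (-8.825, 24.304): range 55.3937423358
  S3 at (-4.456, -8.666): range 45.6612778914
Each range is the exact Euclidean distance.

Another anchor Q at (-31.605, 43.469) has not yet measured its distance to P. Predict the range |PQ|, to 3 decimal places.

84.660

eq1: (x + 46.384)² + (y − 46.455)² = 98.9518785115²
eq2: (x + 8.825)² + (y − 24.304)² = 55.3937423358²
eq3: (x + 4.456)² + (y + 8.666)² = 45.6612778914²
eq2−eq3, eq2−eq1 (x²,y² cancel):
  8.738·x − 65.940·y = 409.904842
  -75.118·x + 44.302·y = -3082.030131
det = 8.738·44.302 − -65.940·-75.118 = -4566.170044
x = (409.904842·44.302 − -65.940·-3082.030131) / -4566.170044 = 40.530567
y = (8.738·-3082.030131 − 409.904842·-75.118) / -4566.170044 = -0.845447
|P − Q| = √((40.530567 − -31.605)² + (-0.845447 − 43.469)²) = 84.659968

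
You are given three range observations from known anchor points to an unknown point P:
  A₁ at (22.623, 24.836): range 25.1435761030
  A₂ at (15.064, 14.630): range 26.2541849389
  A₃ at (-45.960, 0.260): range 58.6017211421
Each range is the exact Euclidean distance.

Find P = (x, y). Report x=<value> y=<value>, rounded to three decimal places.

x=0.247 y=36.303

eq1: (x − 22.623)² + (y − 24.836)² = 25.1435761030²
eq2: (x − 15.064)² + (y − 14.630)² = 26.2541849389²
eq3: (x + 45.960)² + (y − 0.260)² = 58.6017211421²
eq3−eq2, eq3−eq1 (x²,y² cancel):
  122.048·x + 28.740·y = 1073.451290
  137.166·x + 49.152·y = 1818.200127
det = 122.048·49.152 − 28.740·137.166 = 2056.752456
x = (1073.451290·49.152 − 28.740·1818.200127) / 2056.752456 = 0.246605
y = (122.048·1818.200127 − 1073.451290·137.166) / 2056.752456 = 36.303187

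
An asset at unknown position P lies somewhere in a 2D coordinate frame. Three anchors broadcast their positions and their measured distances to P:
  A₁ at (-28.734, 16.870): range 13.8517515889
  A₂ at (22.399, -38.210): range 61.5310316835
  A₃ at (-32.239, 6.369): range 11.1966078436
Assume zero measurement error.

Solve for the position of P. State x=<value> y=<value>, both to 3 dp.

x=-21.092 y=5.317

eq1: (x + 28.734)² + (y − 16.870)² = 13.8517515889²
eq2: (x − 22.399)² + (y + 38.210)² = 61.5310316835²
eq3: (x + 32.239)² + (y − 6.369)² = 11.1966078436²
eq1−eq2, eq1−eq3 (x²,y² cancel):
  102.266·x − 110.160·y = -2742.717193
  -7.010·x − 21.002·y = 36.184621
det = 102.266·-21.002 − -110.160·-7.010 = -2920.012132
x = (-2742.717193·-21.002 − -110.160·36.184621) / -2920.012132 = -21.091914
y = (102.266·36.184621 − -2742.717193·-7.010) / -2920.012132 = 5.317098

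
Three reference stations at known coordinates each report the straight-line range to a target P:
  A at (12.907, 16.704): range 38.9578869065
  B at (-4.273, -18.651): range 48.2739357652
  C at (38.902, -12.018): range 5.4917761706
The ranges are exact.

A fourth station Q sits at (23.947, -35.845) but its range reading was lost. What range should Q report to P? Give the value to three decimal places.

33.487

eq1: (x − 12.907)² + (y − 16.704)² = 38.9578869065²
eq2: (x + 4.273)² + (y + 18.651)² = 48.2739357652²
eq3: (x − 38.902)² + (y + 12.018)² = 5.4917761706²
eq2−eq3, eq2−eq1 (x²,y² cancel):
  86.350·x + 13.266·y = 3591.892867
  34.360·x + 70.710·y = 892.151857
det = 86.350·70.710 − 13.266·34.360 = 5649.988740
x = (3591.892867·70.710 − 13.266·892.151857) / 5649.988740 = 42.858043
y = (86.350·892.151857 − 3591.892867·34.360) / 5649.988740 = -8.208888
|P − Q| = √((42.858043 − 23.947)² + (-8.208888 − -35.845)²) = 33.487045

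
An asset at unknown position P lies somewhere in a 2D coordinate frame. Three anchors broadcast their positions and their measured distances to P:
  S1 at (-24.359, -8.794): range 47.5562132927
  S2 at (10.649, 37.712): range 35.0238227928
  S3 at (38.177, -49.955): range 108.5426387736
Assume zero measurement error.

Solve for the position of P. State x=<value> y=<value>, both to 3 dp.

x=-24.359 y=38.762

eq1: (x + 24.359)² + (y + 8.794)² = 47.5562132927²
eq2: (x − 10.649)² + (y − 37.712)² = 35.0238227928²
eq3: (x − 38.177)² + (y + 49.955)² = 108.5426387736²
eq2−eq3, eq2−eq1 (x²,y² cancel):
  55.056·x − 175.334·y = -8137.447060
  -70.016·x − 93.012·y = -1899.826088
det = 55.056·-93.012 − -175.334·-70.016 = -17397.054016
x = (-8137.447060·-93.012 − -175.334·-1899.826088) / -17397.054016 = -24.359074
y = (55.056·-1899.826088 − -8137.447060·-70.016) / -17397.054016 = 38.762213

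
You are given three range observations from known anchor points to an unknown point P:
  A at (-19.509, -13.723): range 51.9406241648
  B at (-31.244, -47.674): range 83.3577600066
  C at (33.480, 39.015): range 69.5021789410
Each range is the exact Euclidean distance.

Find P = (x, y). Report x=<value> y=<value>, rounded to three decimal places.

x=-35.936 y=35.552

eq1: (x + 19.509)² + (y + 13.723)² = 51.9406241648²
eq2: (x + 31.244)² + (y + 47.674)² = 83.3577600066²
eq3: (x − 33.480)² + (y − 39.015)² = 69.5021789410²
eq1−eq2, eq1−eq3 (x²,y² cancel):
  -23.470·x − 67.902·y = -1570.611713
  105.978·x + 105.476·y = -58.565624
det = -23.470·105.476 − -67.902·105.978 = 4720.596436
x = (-1570.611713·105.476 − -67.902·-58.565624) / 4720.596436 = -35.935833
y = (-23.470·-58.565624 − -1570.611713·105.978) / 4720.596436 = 35.551614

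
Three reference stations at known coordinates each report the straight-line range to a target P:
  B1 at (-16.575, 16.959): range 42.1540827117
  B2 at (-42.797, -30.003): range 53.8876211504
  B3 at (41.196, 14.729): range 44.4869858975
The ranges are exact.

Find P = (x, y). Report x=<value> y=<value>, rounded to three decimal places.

eq1: (x + 16.575)² + (y − 16.959)² = 42.1540827117²
eq2: (x + 42.797)² + (y + 30.003)² = 53.8876211504²
eq3: (x − 41.196)² + (y − 14.729)² = 44.4869858975²
eq2−eq3, eq2−eq1 (x²,y² cancel):
  167.986·x + 89.464·y = 107.074438
  52.444·x + 93.924·y = -1042.515888
det = 167.986·93.924 − 89.464·52.444 = 11086.067048
x = (107.074438·93.924 − 89.464·-1042.515888) / 11086.067048 = 9.320213
y = (167.986·-1042.515888 − 107.074438·52.444) / 11086.067048 = -16.303662

x=9.320 y=-16.304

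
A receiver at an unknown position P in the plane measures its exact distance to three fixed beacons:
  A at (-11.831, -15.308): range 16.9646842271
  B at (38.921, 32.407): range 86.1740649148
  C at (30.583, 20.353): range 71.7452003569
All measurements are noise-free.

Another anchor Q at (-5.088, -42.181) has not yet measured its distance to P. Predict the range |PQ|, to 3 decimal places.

20.092

eq1: (x + 11.831)² + (y + 15.308)² = 16.9646842271²
eq2: (x − 38.921)² + (y − 32.407)² = 86.1740649148²
eq3: (x − 30.583)² + (y − 20.353)² = 71.7452003569²
eq1−eq2, eq1−eq3 (x²,y² cancel):
  101.504·x + 95.430·y = -4947.418488
  84.828·x + 71.322·y = -3884.316190
det = 101.504·71.322 − 95.430·84.828 = -855.667752
x = (-4947.418488·71.322 − 95.430·-3884.316190) / -855.667752 = -20.826439
y = (101.504·-3884.316190 − -4947.418488·84.828) / -855.667752 = -29.691413
|P − Q| = √((-20.826439 − -5.088)² + (-29.691413 − -42.181)²) = 20.091995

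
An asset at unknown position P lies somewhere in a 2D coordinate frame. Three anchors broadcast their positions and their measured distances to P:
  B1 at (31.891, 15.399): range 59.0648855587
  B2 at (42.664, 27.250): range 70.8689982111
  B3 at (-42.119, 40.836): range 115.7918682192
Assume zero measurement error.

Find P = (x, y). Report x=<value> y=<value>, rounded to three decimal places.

x=37.312 y=-43.417

eq1: (x − 31.891)² + (y − 15.399)² = 59.0648855587²
eq2: (x − 42.664)² + (y − 27.250)² = 70.8689982111²
eq3: (x + 42.119)² + (y − 40.836)² = 115.7918682192²
eq1−eq3, eq1−eq2 (x²,y² cancel):
  -148.020·x + 50.874·y = -7731.672065
  21.546·x + 23.702·y = -225.139887
det = -148.020·23.702 − 50.874·21.546 = -4604.501244
x = (-7731.672065·23.702 − 50.874·-225.139887) / -4604.501244 = 37.311821
y = (-148.020·-225.139887 − -7731.672065·21.546) / -4604.501244 = -43.416605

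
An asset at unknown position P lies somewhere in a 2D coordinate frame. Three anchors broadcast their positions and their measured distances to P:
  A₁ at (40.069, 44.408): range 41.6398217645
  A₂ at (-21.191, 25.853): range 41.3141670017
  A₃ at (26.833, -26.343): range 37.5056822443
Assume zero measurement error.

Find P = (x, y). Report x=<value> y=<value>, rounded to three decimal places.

x=16.885 y=9.819

eq1: (x − 40.069)² + (y − 44.408)² = 41.6398217645²
eq2: (x + 21.191)² + (y − 25.853)² = 41.3141670017²
eq3: (x − 26.833)² + (y + 26.343)² = 37.5056822443²
eq3−eq2, eq3−eq1 (x²,y² cancel):
  -96.048·x + 104.392·y = -596.711642
  26.472·x + 141.502·y = 1836.433131
det = -96.048·141.502 − 104.392·26.472 = -16354.449120
x = (-596.711642·141.502 − 104.392·1836.433131) / -16354.449120 = 16.884997
y = (-96.048·1836.433131 − -596.711642·26.472) / -16354.449120 = 9.819321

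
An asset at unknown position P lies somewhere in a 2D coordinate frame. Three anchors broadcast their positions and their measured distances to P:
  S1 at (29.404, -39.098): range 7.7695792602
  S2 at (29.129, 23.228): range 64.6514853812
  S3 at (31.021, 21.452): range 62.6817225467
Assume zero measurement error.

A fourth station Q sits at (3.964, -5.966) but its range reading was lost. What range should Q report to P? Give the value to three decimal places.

48.082

eq1: (x − 29.404)² + (y + 39.098)² = 7.7695792602²
eq2: (x − 29.129)² + (y − 23.228)² = 64.6514853812²
eq3: (x − 31.021)² + (y − 21.452)² = 62.6817225467²
eq1−eq3, eq1−eq2 (x²,y² cancel):
  3.234·x + 121.100·y = -4839.390055
  -0.550·x + 124.652·y = -5124.658395
det = 3.234·124.652 − 121.100·-0.550 = 469.729568
x = (-4839.390055·124.652 − 121.100·-5124.658395) / 469.729568 = 36.949947
y = (3.234·-5124.658395 − -4839.390055·-0.550) / 469.729568 = -40.948689
|P − Q| = √((36.949947 − 3.964)² + (-40.948689 − -5.966)²) = 48.081818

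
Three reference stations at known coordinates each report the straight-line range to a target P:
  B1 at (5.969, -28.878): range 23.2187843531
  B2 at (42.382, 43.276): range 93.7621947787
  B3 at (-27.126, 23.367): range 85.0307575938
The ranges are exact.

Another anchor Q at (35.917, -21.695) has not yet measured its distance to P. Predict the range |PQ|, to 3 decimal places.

eq1: (x − 5.969)² + (y + 28.878)² = 23.2187843531²
eq2: (x − 42.382)² + (y − 43.276)² = 93.7621947787²
eq3: (x + 27.126)² + (y − 23.367)² = 85.0307575938²
eq3−eq2, eq3−eq1 (x²,y² cancel):
  139.016·x + 39.818·y = 826.090102
  66.190·x − 104.490·y = 6278.849070
det = 139.016·-104.490 − 39.818·66.190 = -17161.335260
x = (826.090102·-104.490 − 39.818·6278.849070) / -17161.335260 = 19.598088
y = (139.016·6278.849070 − 826.090102·66.190) / -17161.335260 = -47.675869
|P − Q| = √((19.598088 − 35.917)² + (-47.675869 − -21.695)²) = 30.680816

30.681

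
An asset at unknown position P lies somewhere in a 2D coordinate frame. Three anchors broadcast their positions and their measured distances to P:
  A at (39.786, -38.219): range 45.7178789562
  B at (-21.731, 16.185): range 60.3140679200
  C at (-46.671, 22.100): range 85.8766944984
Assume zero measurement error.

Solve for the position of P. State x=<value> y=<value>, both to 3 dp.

x=37.949 y=7.462

eq1: (x − 39.786)² + (y + 38.219)² = 45.7178789562²
eq2: (x + 21.731)² + (y − 16.185)² = 60.3140679200²
eq3: (x + 46.671)² + (y − 22.100)² = 85.8766944984²
eq2−eq1, eq2−eq3 (x²,y² cancel):
  123.034·x − 108.808·y = 3857.089504
  -49.880·x + 11.830·y = -1804.618214
det = 123.034·11.830 − -108.808·-49.880 = -3971.850820
x = (3857.089504·11.830 − -108.808·-1804.618214) / -3971.850820 = 37.948940
y = (123.034·-1804.618214 − 3857.089504·-49.880) / -3971.850820 = 7.461955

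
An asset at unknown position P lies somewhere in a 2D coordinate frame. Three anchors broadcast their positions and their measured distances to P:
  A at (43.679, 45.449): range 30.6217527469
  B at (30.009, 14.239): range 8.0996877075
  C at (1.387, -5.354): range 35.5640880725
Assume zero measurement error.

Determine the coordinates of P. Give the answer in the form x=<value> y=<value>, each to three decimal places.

eq1: (x − 43.679)² + (y − 45.449)² = 30.6217527469²
eq2: (x − 30.009)² + (y − 14.239)² = 8.0996877075²
eq3: (x − 1.387)² + (y + 5.354)² = 35.5640880725²
eq2−eq1, eq2−eq3 (x²,y² cancel):
  27.340·x + 62.420·y = 1998.090640
  -57.244·x − 39.186·y = -2271.899536
det = 27.340·-39.186 − 62.420·-57.244 = 2501.825240
x = (1998.090640·-39.186 − 62.420·-2271.899536) / 2501.825240 = 25.387380
y = (27.340·-2271.899536 − 1998.090640·-57.244) / 2501.825240 = 20.890735

x=25.387 y=20.891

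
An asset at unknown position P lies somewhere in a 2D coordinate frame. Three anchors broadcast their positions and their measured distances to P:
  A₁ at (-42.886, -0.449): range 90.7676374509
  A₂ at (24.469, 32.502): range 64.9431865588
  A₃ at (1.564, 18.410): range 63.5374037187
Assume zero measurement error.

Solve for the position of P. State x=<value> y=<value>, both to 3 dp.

x=43.028 y=-29.733

eq1: (x + 42.886)² + (y + 0.449)² = 90.7676374509²
eq2: (x − 24.469)² + (y − 32.502)² = 64.9431865588²
eq3: (x − 1.564)² + (y − 18.410)² = 63.5374037187²
eq1−eq3, eq1−eq2 (x²,y² cancel):
  88.900·x + 37.718·y = 2703.725936
  134.710·x + 65.902·y = 3836.847896
det = 88.900·65.902 − 37.718·134.710 = 777.696020
x = (2703.725936·65.902 − 37.718·3836.847896) / 777.696020 = 43.028017
y = (88.900·3836.847896 − 2703.725936·134.710) / 777.696020 = -29.732881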